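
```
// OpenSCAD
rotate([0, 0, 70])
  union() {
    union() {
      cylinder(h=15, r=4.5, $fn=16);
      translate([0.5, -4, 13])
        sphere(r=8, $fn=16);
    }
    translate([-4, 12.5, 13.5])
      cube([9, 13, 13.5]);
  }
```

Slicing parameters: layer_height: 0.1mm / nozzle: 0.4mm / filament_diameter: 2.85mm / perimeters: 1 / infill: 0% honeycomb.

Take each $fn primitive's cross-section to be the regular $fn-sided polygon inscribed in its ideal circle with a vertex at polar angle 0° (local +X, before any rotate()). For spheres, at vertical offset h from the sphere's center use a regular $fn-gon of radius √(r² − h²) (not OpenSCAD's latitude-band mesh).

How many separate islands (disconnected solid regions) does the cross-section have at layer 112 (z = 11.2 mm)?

1

At z = 11.2 mm: the r=4.5 cylinder gives a regular 16-gon of circumradius 4.5 (constant along its height); the sphere at (0.5, -4): section is a regular 16-gon, circumradius = √(r²−h²) = √(8²−1.8²) = 7.795; Combining (union): the regions partially overlap (shared area 58.22 mm²), so overlapping operands fuse into one piece — 1 connected region; the cube at (-4, 12.5) is absent (z outside [13.5, 27]); Merging all regions: only that combined region is present, so the union is just that shape — 1 connected region; (whole slice rotated 70° about Z — lengths, areas and connectivity unchanged). Overall, the cross-section is a single solid region. Island count = 1.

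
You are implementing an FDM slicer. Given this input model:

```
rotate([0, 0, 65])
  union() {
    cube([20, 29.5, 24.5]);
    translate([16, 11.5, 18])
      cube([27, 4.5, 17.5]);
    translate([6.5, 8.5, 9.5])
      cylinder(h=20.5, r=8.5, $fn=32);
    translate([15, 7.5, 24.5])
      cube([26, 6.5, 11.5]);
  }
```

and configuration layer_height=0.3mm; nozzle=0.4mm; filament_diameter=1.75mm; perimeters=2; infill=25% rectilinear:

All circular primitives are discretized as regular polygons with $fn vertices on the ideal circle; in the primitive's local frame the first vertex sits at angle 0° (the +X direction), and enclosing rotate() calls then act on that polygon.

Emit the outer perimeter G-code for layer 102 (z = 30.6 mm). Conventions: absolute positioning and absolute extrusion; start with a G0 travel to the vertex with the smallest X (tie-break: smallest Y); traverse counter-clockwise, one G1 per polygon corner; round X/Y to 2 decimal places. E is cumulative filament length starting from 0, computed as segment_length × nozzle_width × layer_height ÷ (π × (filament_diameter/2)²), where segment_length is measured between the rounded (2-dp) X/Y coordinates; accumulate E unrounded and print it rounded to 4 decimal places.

At z = 30.6 mm: the cube is absent (z outside [0, 24.5]); the 27×4.5 cube at (16, 11.5) contributes its full rectangle; the cylinder at (6.5, 8.5) is absent (z outside [9.5, 30]); the cube at (15, 7.5) (footprint 26×6.5) is included at this height; Merging all regions: the regions partially overlap (shared area 62.50 mm²), so overlapping operands fuse into one piece — 1 connected region; (whole slice rotated 65° about Z — lengths, areas and connectivity unchanged). The outline is a single polygon with 8 vertices. Extrusion per mm of travel: 0.4 × 0.3 / (π × 0.875²) = 0.049890. Accumulating E over each segment gives final E = 3.6424.

G0 X-7.74 Y21.26 Z30.60
G1 X-5.93 Y20.42 E0.0996
G1 X-6.35 Y19.51 E0.1496
G1 X-0.46 Y16.76 E0.4739
G1 X10.53 Y40.33 E1.7713
G1 X6.90 Y42.02 E1.9711
G1 X7.75 Y43.83 E2.0708
G1 X3.67 Y45.73 E2.2954
G1 X-7.74 Y21.26 E3.6424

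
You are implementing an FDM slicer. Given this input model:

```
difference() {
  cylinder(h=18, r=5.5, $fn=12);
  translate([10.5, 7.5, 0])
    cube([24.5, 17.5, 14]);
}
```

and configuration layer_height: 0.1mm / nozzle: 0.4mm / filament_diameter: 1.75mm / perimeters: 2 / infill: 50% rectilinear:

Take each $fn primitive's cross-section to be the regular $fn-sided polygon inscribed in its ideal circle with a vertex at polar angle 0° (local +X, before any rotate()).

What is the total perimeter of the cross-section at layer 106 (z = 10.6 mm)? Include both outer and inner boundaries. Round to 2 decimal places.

34.16 mm

At z = 10.6 mm: the cylinder: section is a regular 12-gon, circumradius r=5.5 (perimeter = 2·12·5.500·sin(180°/12) = 34.16 mm); the 24.5×17.5 cube at (10.5, 7.5) contributes its full rectangle (perimeter 84.00 mm); Subtracting the remaining from the first: starting from the r=5.5 cylinder, the 24.5×17.5 cube at (10.5, 7.5) misses the remaining region (no effect) — boundary = 34.16 mm. Overall, the cross-section is a single solid region. Total boundary length (outer) = 34.16 mm.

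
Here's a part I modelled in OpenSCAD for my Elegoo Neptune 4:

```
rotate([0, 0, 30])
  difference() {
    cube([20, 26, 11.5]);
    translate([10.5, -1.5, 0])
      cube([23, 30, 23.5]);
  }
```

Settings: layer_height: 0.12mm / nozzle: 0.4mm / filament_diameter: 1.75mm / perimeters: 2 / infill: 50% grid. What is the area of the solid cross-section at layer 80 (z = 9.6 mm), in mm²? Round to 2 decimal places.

At z = 9.6 mm: the cube is present — its section is the full 20×26 rectangle (area 520.00 mm²); the 23×30 cube at (10.5, -1.5) contributes its full rectangle (area 690.00 mm²); After the difference (first − rest): starting from the 20×26 cube (520.00 mm²), the 23×30 cube at (10.5, -1.5) partially overlaps it — only the 247.00 mm² overlap (of its 690.00 mm²) is removed, clipping the outline — area = 273.00 mm²; (whole slice rotated 30° about Z — lengths, areas and connectivity unchanged). Overall, the cross-section is a single solid region. Net area = 273.00 mm².

273.00 mm²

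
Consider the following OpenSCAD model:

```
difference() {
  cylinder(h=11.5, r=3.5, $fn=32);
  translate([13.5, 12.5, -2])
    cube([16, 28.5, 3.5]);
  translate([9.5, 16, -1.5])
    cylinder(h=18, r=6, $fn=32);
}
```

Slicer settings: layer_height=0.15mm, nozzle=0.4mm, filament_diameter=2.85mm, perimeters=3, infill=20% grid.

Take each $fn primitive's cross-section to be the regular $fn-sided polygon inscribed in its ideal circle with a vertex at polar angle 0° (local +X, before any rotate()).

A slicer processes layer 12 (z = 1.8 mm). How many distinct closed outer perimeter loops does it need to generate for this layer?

At z = 1.8 mm: the r=3.5 cylinder gives a regular 32-gon of circumradius 3.5 (constant along its height); the cube at (13.5, 12.5) is not intersected at this z (z outside [-2, 1.5]); the r=6 cylinder at (9.5, 16) gives a regular 32-gon of circumradius 6 (constant along its height); After the difference (first − rest): starting from the r=3.5 cylinder, the r=6 cylinder at (9.5, 16) misses the remaining region (no effect) — 1 connected region. The result has 1 disconnected region.

1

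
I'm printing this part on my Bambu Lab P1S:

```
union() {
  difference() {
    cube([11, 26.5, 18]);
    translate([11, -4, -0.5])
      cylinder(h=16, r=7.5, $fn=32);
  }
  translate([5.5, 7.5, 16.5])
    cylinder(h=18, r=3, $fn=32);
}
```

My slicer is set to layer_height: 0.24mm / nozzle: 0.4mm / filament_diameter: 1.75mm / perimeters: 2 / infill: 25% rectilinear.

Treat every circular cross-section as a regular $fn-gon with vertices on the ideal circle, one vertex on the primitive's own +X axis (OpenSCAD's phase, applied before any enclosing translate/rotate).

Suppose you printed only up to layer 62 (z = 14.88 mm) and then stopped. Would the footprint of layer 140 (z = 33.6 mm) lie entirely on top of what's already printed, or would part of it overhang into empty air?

entirely on top

Compare the two slices. At z = 14.88: the cube is present — its section is the full 11×26.5 rectangle (area 291.50 mm²); the r=7.5 cylinder at (11, -4) gives a regular 32-gon of circumradius 7.5 (constant along its height) (area = (32/2)·7.500²·sin(360°/32) = 175.58 mm²); After the difference (first − rest): starting from the 11×26.5 cube (291.50 mm²), the r=7.5 cylinder at (11, -4) partially overlaps it — only the 15.49 mm² overlap (of its 175.58 mm²) is removed, clipping the outline — area = 276.01 mm²; the cylinder at (5.5, 7.5) is not intersected at this z (z outside [16.5, 34.5]); Combining (union): only that combined region is present, so the union is just that shape — area = 276.01 mm². At z = 33.6: the cube is not intersected at this z (z outside [0, 18]); the cylinder at (11, -4) does not reach this height (z outside [-0.5, 15.5]); Subtracting the remaining from the first: the first operand is absent here, so nothing remains; the r=3 cylinder at (5.5, 7.5) gives a regular 32-gon of circumradius 3 (constant along its height) (area = (32/2)·3.000²·sin(360°/32) = 28.09 mm²); Combining (union): only the r=3 cylinder at (5.5, 7.5) is present, so the union is just that shape — area = 28.09 mm². Checking containment: the cross-section at z = 33.6 is a subset of the cross-section at z = 14.88.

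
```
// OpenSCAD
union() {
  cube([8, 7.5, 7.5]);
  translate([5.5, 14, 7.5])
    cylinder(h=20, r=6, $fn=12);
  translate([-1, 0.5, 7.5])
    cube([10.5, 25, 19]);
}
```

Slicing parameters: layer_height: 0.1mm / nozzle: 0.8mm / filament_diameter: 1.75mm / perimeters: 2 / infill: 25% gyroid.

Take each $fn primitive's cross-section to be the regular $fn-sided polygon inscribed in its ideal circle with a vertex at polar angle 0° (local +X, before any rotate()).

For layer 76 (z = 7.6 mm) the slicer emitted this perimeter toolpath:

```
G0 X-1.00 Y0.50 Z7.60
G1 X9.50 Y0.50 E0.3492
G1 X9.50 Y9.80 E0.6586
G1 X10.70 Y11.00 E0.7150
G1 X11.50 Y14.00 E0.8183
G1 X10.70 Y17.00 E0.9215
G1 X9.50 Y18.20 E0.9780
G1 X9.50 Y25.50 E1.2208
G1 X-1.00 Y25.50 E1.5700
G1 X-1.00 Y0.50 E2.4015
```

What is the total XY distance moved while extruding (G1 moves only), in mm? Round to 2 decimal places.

Sum the Euclidean lengths of each G1 segment: total = 72.20 mm.

72.20 mm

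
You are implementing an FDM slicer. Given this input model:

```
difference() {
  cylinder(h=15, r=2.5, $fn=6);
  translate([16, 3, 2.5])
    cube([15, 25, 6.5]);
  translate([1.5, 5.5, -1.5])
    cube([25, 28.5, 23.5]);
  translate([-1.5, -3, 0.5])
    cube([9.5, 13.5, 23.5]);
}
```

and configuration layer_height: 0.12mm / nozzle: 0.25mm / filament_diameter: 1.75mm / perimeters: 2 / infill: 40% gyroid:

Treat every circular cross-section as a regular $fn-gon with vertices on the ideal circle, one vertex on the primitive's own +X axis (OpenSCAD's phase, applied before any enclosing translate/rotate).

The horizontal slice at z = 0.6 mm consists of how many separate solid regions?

1

At z = 0.6 mm: the cylinder: section is a regular 6-gon, circumradius r=2.5; the cube at (16, 3) is absent (z outside [2.5, 9]); the cube at (1.5, 5.5) (footprint 25×28.5) is included at this height; the 9.5×13.5 cube at (-1.5, -3) contributes its full rectangle; Taking the first minus the rest: starting from the r=2.5 cylinder, the 25×28.5 cube at (1.5, 5.5) misses the remaining region (no effect); the 9.5×13.5 cube at (-1.5, -3) partially overlaps it — only the 14.51 mm² overlap (of its 128.25 mm²) is removed, clipping the outline — 1 connected region. The result has 1 disconnected region.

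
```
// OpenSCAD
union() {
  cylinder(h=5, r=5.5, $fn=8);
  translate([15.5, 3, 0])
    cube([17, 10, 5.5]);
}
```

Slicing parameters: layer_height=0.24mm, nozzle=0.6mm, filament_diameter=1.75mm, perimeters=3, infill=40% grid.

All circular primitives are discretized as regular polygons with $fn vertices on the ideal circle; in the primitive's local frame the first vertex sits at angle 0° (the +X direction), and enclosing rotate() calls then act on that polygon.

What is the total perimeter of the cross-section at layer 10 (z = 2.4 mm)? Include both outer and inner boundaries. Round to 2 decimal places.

At z = 2.4 mm: the cylinder: section is a regular 8-gon, circumradius r=5.5 (perimeter = 2·8·5.500·sin(180°/8) = 33.68 mm); the cube at (15.5, 3) (footprint 17×10) is included at this height (perimeter 54.00 mm); Merging all regions: the 2 present regions are separate (no shared area or edge), so areas and boundary lengths simply add and each stays a separate island — boundary = 87.68 mm. Overall, the cross-section has 2 separate islands. Total boundary length (outer) = 87.68 mm.

87.68 mm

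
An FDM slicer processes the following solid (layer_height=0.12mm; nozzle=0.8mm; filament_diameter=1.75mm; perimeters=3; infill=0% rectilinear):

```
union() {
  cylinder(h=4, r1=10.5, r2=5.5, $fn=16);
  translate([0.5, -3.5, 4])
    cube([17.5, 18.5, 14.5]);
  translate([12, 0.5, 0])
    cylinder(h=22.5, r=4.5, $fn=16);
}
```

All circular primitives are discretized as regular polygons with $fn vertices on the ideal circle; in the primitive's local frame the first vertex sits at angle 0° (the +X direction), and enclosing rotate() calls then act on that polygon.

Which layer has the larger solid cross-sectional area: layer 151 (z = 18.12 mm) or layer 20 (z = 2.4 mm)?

layer 151 (z = 18.12 mm)

Layer 151 (z = 18.12): the cone is absent (z outside [0, 4]); the 17.5×18.5 cube at (0.5, -3.5) contributes its full rectangle (area 323.75 mm²); the cylinder at (12, 0.5): section is a regular 16-gon, circumradius r=4.5 (area = (16/2)·4.500²·sin(360°/16) = 61.99 mm²); Combining (union): the regions partially overlap — summed areas 385.74 mm² minus the doubly-counted overlap 60.83 mm² gives 324.92 mm² — area = 324.92 mm². So its area = 324.92 mm². Layer 20 (z = 2.4): the cone: at t=0.600 of its height the radius interpolates to r₁+(r₂−r₁)t = 7.500, giving a regular 16-gon of that circumradius (area = (16/2)·7.500²·sin(360°/16) = 172.21 mm²); the cube at (0.5, -3.5) does not reach this height (z outside [4, 18.5]); the r=4.5 cylinder at (12, 0.5) gives a regular 16-gon of circumradius 4.5 (constant along its height) (area = (16/2)·4.500²·sin(360°/16) = 61.99 mm²); Merging all regions: the 2 present regions are separate (no shared area or edge), so areas and boundary lengths simply add and each stays a separate island — area = 234.20 mm². So its area = 234.20 mm². Layer 151 is larger (324.92 vs 234.20 mm²).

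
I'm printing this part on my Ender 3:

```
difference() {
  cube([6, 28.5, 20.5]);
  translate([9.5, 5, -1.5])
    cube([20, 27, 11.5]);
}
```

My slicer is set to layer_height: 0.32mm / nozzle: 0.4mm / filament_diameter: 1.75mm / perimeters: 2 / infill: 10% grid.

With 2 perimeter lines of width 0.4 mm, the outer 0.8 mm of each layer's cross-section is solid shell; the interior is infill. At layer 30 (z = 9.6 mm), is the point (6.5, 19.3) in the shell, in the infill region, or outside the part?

At z = 9.6 mm: the cube (footprint 6×28.5) is included at this height; the cube at (9.5, 5) (footprint 20×27) is included at this height; After the difference (first − rest): starting from the 6×28.5 cube, the 20×27 cube at (9.5, 5) misses the remaining region (no effect) — 1 connected region. Overall, the cross-section is a single solid region. The nearest boundary edge runs (6.00, 28.50)→(6.00, 0.00); distance from the point to it = 0.50 mm. The point is not inside any of the regions above, so it lies outside the cross-section (0.50 mm from the nearest boundary).

outside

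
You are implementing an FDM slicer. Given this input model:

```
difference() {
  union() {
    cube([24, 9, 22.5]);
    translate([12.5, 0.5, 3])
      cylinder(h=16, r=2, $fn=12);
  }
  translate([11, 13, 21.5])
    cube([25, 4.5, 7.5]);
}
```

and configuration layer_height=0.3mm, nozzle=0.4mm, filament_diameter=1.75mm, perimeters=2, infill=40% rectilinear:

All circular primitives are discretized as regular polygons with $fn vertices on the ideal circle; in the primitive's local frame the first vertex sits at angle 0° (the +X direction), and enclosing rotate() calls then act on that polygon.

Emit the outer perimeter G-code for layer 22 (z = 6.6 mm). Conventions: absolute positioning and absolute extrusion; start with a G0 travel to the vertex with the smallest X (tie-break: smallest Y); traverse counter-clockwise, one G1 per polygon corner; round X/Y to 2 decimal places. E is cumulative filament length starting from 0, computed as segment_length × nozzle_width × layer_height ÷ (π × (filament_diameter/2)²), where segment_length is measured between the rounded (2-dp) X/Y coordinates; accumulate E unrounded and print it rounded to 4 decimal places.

At z = 6.6 mm: the 24×9 cube contributes its full rectangle; the r=2 cylinder at (12.5, 0.5) contributes a regular 12-gon of circumradius 2; Merging all regions: the regions partially overlap (shared area 7.93 mm²), so overlapping operands fuse into one piece — 1 connected region; the cube at (11, 13) does not reach this height (z outside [21.5, 29]); Subtracting the remaining from the first: none of the subtracted shapes is present at this height, so that combined region is unchanged — 1 connected region. The outline is a single polygon with 11 vertices. Extrusion per mm of travel: 0.4 × 0.3 / (π × 0.875²) = 0.049890. Accumulating E over each segment gives final E = 3.3643.

G0 X0.00 Y0.00 Z6.60
G1 X10.63 Y0.00 E0.5303
G1 X10.77 Y-0.50 E0.5562
G1 X11.50 Y-1.23 E0.6077
G1 X12.50 Y-1.50 E0.6594
G1 X13.50 Y-1.23 E0.7111
G1 X14.23 Y-0.50 E0.7626
G1 X14.37 Y0.00 E0.7885
G1 X24.00 Y0.00 E1.2689
G1 X24.00 Y9.00 E1.7180
G1 X0.00 Y9.00 E2.9153
G1 X0.00 Y0.00 E3.3643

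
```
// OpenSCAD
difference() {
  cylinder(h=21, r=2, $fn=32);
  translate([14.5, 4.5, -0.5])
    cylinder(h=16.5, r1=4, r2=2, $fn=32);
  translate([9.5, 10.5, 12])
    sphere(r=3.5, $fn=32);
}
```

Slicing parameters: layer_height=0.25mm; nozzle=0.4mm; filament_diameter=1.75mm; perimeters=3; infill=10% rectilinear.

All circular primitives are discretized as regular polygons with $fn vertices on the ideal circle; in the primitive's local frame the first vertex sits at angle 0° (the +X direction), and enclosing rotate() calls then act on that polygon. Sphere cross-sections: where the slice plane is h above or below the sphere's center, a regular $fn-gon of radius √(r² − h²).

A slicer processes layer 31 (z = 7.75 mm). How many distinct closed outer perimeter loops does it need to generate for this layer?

1

At z = 7.75 mm: the r=2 cylinder gives a regular 32-gon of circumradius 2 (constant along its height); the cone at (14.5, 4.5) contributes a regular 32-gon of circumradius 3.000 (interpolated between r1=4 and r2=2 at t=0.500); the sphere at (9.5, 10.5) is absent (|z−center|=4.250 > r=3.5); After the difference (first − rest): starting from the r=2 cylinder, the cone at (14.5, 4.5) misses the remaining region (no effect) — 1 connected region. The result has 1 disconnected region.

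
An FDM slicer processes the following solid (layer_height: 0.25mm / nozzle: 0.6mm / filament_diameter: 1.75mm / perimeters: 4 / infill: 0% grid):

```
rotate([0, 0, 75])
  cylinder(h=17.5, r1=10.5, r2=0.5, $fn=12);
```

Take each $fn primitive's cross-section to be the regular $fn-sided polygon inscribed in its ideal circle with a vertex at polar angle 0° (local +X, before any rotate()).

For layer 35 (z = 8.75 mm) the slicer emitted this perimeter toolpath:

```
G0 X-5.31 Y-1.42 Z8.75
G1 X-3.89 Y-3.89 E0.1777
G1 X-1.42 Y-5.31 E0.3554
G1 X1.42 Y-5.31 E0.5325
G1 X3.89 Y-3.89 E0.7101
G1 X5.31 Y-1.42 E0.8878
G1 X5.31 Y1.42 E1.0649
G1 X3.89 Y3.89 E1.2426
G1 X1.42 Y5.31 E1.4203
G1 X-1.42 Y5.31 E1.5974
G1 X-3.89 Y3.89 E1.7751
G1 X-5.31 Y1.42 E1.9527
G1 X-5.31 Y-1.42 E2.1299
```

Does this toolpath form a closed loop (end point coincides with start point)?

yes

Start point (G0): (-5.31, -1.42). End point (last G1): the path returns to the start — closed.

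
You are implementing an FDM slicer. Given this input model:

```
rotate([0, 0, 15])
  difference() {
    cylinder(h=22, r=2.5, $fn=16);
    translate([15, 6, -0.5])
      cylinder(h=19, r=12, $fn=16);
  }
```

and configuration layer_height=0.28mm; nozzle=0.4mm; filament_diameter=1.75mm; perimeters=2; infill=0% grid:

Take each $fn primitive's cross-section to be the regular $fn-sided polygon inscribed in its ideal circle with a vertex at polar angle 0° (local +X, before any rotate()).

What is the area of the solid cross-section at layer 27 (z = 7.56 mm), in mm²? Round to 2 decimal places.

19.13 mm²

At z = 7.56 mm: the r=2.5 cylinder contributes a regular 16-gon of circumradius 2.5 (area = (16/2)·2.500²·sin(360°/16) = 19.13 mm²); the r=12 cylinder at (15, 6) contributes a regular 16-gon of circumradius 12 (area = (16/2)·12.000²·sin(360°/16) = 440.85 mm²); Taking the first minus the rest: starting from the r=2.5 cylinder (19.13 mm²), the r=12 cylinder at (15, 6) misses the remaining region (no effect) — area = 19.13 mm²; (rotated 15° about Z; rotation is an isometry so areas/perimeters/island counts are preserved). Overall, the cross-section is a single solid region. Net area = 19.13 mm².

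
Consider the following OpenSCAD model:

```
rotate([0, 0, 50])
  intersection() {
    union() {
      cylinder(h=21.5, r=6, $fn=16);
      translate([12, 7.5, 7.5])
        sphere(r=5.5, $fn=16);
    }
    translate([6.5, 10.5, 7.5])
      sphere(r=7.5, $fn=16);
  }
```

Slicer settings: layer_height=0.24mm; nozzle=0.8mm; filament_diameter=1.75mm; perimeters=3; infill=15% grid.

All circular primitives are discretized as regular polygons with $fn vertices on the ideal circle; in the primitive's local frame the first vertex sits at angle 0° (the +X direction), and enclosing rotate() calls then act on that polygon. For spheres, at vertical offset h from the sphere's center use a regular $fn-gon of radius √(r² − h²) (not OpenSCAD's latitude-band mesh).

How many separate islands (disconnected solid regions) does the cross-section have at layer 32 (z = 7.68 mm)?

At z = 7.68 mm: the r=6 cylinder gives a regular 16-gon of circumradius 6 (constant along its height); the sphere at (12, 7.5): section is a regular 16-gon, circumradius = √(r²−h²) = √(5.5²−0.18²) = 5.497; Merging all regions: the 2 present regions are separate (no shared area or edge), so areas and boundary lengths simply add and each stays a separate island — 2 connected regions; the sphere at (6.5, 10.5): section is a regular 16-gon, circumradius = √(r²−h²) = √(7.5²−0.18²) = 7.498; Keeping only the common overlap: the r=7.5 sphere at (6.5, 10.5) partially overlaps that combined region; clipping to the common part keeps 54.03 mm² — 2 connected regions; (rotated 50° about Z; rotation is an isometry so areas/perimeters/island counts are preserved). Overall, the cross-section has 2 separate islands. Island count = 2.

2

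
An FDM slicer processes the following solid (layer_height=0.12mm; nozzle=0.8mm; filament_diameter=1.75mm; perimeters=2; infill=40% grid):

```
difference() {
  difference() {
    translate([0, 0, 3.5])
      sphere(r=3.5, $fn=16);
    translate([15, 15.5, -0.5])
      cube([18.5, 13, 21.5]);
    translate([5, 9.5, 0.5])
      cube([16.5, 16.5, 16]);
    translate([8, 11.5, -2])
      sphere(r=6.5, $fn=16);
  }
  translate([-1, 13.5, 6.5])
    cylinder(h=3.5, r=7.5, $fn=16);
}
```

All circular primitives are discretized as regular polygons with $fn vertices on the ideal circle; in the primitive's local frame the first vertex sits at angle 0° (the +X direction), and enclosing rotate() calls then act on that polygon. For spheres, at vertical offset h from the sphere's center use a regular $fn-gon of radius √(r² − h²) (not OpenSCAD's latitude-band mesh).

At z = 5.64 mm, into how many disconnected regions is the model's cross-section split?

At z = 5.64 mm: the sphere: section is a regular 16-gon, circumradius = √(r²−h²) = √(3.5²−2.14²) = 2.770; the cube at (15, 15.5) is present — its section is the full 18.5×13 rectangle; the 16.5×16.5 cube at (5, 9.5) contributes its full rectangle; the sphere at (8, 11.5) is absent (|z−center|=7.640 > r=6.5); Subtracting the remaining from the first: starting from the r=3.5 sphere, the 18.5×13 cube at (15, 15.5) misses the remaining region (no effect); the 16.5×16.5 cube at (5, 9.5) misses the remaining region (no effect) — 1 connected region; the cylinder at (-1, 13.5) is not intersected at this z (z outside [6.5, 10]); Taking the first minus the rest: none of the subtracted shapes is present at this height, so that combined region is unchanged — 1 connected region. The result has 1 disconnected region.

1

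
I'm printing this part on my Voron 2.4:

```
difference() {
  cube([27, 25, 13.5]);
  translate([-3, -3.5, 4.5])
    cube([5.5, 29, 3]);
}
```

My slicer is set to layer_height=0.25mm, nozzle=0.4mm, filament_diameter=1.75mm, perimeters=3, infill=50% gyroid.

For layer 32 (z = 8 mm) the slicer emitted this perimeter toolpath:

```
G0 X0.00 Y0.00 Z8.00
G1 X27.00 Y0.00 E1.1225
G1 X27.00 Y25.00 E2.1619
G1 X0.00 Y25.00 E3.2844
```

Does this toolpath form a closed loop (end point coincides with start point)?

no

Start point (G0): (0.00, 0.00). End point (last G1): the path does not return to the start — open.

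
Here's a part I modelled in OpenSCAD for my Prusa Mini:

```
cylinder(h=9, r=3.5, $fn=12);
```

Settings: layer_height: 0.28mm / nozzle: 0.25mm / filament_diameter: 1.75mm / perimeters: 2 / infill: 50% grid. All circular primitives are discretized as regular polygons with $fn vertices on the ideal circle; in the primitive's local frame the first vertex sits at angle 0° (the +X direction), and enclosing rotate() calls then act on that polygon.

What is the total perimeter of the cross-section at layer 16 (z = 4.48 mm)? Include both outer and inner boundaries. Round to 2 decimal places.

21.74 mm

At z = 4.48 mm: the cylinder: section is a regular 12-gon, circumradius r=3.5 (perimeter = 2·12·3.500·sin(180°/12) = 21.74 mm). Overall, the cross-section is a single solid region. Total boundary length (outer) = 21.74 mm.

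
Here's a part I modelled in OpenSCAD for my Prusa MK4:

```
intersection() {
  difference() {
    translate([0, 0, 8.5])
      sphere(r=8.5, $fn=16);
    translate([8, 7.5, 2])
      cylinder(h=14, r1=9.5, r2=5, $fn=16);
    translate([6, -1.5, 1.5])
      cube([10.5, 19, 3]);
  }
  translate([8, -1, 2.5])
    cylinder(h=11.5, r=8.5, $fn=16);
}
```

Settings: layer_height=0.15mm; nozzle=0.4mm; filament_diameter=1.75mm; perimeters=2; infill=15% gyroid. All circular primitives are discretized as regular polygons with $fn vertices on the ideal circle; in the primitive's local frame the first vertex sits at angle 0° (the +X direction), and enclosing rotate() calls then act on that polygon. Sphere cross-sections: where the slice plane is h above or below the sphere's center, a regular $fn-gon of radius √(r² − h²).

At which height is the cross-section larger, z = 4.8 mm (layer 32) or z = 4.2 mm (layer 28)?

Layer 32 (z = 4.8): the r=8.5 sphere contributes a regular 16-gon of circumradius √(8.5²−3.7²) = 7.652 (area = (16/2)·7.652²·sin(360°/16) = 179.28 mm²); the cone at (8, 7.5): at t=0.200 of its height the radius interpolates to r₁+(r₂−r₁)t = 8.600, giving a regular 16-gon of that circumradius (area = (16/2)·8.600²·sin(360°/16) = 226.43 mm²); the cube at (6, -1.5) is not intersected at this z (z outside [1.5, 4.5]); Taking the first minus the rest: starting from the r=8.5 sphere (179.28 mm²), the cone at (8, 7.5) partially overlaps it — only the 41.01 mm² overlap (of its 226.43 mm²) is removed, clipping the outline — area = 138.27 mm²; the r=8.5 cylinder at (8, -1) gives a regular 16-gon of circumradius 8.5 (constant along its height) (area = (16/2)·8.500²·sin(360°/16) = 221.19 mm²); Taking the intersection: the r=8.5 cylinder at (8, -1) partially overlaps the result so far; clipping to the common part keeps 46.03 mm² — area = 46.03 mm². So its area = 46.03 mm². Layer 28 (z = 4.2): the r=8.5 sphere slices to a regular 16-gon of circumradius 7.332 (√(r²−h²) with h=4.3 from center) (area = (16/2)·7.332²·sin(360°/16) = 164.58 mm²); the cone at (8, 7.5) (r1=9.5→r2=5) has section circumradius 8.793 here — a regular 16-gon (area = (16/2)·8.793²·sin(360°/16) = 236.70 mm²); the cube at (6, -1.5) (footprint 10.5×19) is included at this height (area 199.50 mm²); Subtracting the remaining from the first: starting from the r=8.5 sphere (164.58 mm²), the cone at (8, 7.5) partially overlaps it — only the 39.19 mm² overlap (of its 236.70 mm²) is removed, clipping the outline; the 10.5×19 cube at (6, -1.5) partially overlaps it — only the 0.53 mm² overlap (of its 199.50 mm²) is removed, clipping the outline — area = 124.86 mm²; the r=8.5 cylinder at (8, -1) gives a regular 16-gon of circumradius 8.5 (constant along its height) (area = (16/2)·8.500²·sin(360°/16) = 221.19 mm²); Keeping only the common overlap: the r=8.5 cylinder at (8, -1) partially overlaps that combined region; clipping to the common part keeps 41.30 mm² — area = 41.30 mm². So its area = 41.30 mm². Layer 32 is larger (46.03 vs 41.30 mm²).

layer 32 (z = 4.8 mm)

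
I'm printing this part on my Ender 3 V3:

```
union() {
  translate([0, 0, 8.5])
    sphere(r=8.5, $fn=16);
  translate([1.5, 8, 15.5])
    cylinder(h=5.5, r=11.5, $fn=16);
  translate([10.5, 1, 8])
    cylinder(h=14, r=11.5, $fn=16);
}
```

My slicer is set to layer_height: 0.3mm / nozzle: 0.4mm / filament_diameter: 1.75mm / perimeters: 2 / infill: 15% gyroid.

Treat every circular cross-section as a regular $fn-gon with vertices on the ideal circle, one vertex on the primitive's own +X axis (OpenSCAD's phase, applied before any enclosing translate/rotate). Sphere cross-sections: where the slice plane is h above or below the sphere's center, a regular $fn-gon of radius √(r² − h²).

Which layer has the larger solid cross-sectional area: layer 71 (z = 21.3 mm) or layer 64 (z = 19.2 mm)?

Layer 71 (z = 21.3): the sphere is absent (|z−center|=12.800 > r=8.5); the cylinder at (1.5, 8) does not reach this height (z outside [15.5, 21]); the r=11.5 cylinder at (10.5, 1) contributes a regular 16-gon of circumradius 11.5 (area = (16/2)·11.500²·sin(360°/16) = 404.88 mm²); Taking the union: only the r=11.5 cylinder at (10.5, 1) is present, so the union is just that shape — area = 404.88 mm². So its area = 404.88 mm². Layer 64 (z = 19.2): the sphere is absent (|z−center|=10.700 > r=8.5); the cylinder at (1.5, 8): section is a regular 16-gon, circumradius r=11.5 (area = (16/2)·11.500²·sin(360°/16) = 404.88 mm²); the r=11.5 cylinder at (10.5, 1) gives a regular 16-gon of circumradius 11.5 (constant along its height) (area = (16/2)·11.500²·sin(360°/16) = 404.88 mm²); Taking the union: the regions partially overlap — summed areas 809.76 mm² minus the doubly-counted overlap 157.38 mm² gives 652.38 mm² — area = 652.38 mm². So its area = 652.38 mm². Layer 64 is larger (652.38 vs 404.88 mm²).

layer 64 (z = 19.2 mm)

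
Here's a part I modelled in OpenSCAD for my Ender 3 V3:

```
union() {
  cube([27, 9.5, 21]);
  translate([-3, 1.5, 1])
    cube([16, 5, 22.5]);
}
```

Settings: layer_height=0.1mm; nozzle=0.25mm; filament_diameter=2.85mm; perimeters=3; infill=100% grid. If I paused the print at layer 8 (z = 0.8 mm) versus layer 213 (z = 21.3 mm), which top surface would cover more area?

Layer 8 (z = 0.8): the 27×9.5 cube contributes its full rectangle (area 256.50 mm²); the cube at (-3, 1.5) does not reach this height (z outside [1, 23.5]); Taking the union: only the 27×9.5 cube is present, so the union is just that shape — area = 256.50 mm². So its area = 256.50 mm². Layer 213 (z = 21.3): the cube is absent (z outside [0, 21]); the cube at (-3, 1.5) is present — its section is the full 16×5 rectangle (area 80.00 mm²); Merging all regions: only the 16×5 cube at (-3, 1.5) is present, so the union is just that shape — area = 80.00 mm². So its area = 80.00 mm². Layer 8 is larger (256.50 vs 80.00 mm²).

layer 8 (z = 0.8 mm)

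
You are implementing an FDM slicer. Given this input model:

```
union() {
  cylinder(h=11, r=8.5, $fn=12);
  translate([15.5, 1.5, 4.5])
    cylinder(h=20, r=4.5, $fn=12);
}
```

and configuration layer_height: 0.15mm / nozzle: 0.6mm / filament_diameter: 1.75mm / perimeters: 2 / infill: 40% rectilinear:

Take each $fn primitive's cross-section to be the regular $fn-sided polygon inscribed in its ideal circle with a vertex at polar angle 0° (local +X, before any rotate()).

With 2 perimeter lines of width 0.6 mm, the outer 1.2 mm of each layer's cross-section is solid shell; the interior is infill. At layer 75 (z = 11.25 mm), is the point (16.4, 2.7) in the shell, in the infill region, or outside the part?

infill

At z = 11.25 mm: the cylinder is absent (z outside [0, 11]); the cylinder at (15.5, 1.5): section is a regular 12-gon, circumradius r=4.5; Combining (union): only the r=4.5 cylinder at (15.5, 1.5) is present, so the union is just that shape — 1 connected region. Overall, the cross-section is a single solid region. The nearest boundary edge runs (19.40, 3.75)→(17.75, 5.40); distance from the point to it = 2.86 mm. The point is inside the cross-section and 2.86 mm from the nearest boundary — more than the 1.2 mm shell width (2 × 0.6), so it's in the infill interior.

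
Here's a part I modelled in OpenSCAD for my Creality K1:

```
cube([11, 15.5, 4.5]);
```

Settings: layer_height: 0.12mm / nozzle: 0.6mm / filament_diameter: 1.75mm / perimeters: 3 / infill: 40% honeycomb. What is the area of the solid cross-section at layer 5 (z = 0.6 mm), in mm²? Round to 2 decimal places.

170.50 mm²

At z = 0.6 mm: the cube is present — its section is the full 11×15.5 rectangle (area 170.50 mm²). Overall, the cross-section is a single solid region. Net area = 170.50 mm².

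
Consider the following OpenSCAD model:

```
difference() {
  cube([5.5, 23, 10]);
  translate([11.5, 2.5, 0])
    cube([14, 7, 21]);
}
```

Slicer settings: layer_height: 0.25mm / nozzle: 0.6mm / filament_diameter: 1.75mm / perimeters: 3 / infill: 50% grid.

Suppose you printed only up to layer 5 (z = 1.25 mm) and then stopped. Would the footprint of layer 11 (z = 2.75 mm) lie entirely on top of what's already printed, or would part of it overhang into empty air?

entirely on top

Compare the two slices. At z = 1.25: the cube (footprint 5.5×23) is included at this height (area 126.50 mm²); the 14×7 cube at (11.5, 2.5) contributes its full rectangle (area 98.00 mm²); After the difference (first − rest): starting from the 5.5×23 cube (126.50 mm²), the 14×7 cube at (11.5, 2.5) misses the remaining region (no effect) — area = 126.50 mm². At z = 2.75: the 5.5×23 cube contributes its full rectangle (area 126.50 mm²); the cube at (11.5, 2.5) (footprint 14×7) is included at this height (area 98.00 mm²); Taking the first minus the rest: starting from the 5.5×23 cube (126.50 mm²), the 14×7 cube at (11.5, 2.5) misses the remaining region (no effect) — area = 126.50 mm². Checking containment: the cross-section at z = 2.75 is a subset of the cross-section at z = 1.25.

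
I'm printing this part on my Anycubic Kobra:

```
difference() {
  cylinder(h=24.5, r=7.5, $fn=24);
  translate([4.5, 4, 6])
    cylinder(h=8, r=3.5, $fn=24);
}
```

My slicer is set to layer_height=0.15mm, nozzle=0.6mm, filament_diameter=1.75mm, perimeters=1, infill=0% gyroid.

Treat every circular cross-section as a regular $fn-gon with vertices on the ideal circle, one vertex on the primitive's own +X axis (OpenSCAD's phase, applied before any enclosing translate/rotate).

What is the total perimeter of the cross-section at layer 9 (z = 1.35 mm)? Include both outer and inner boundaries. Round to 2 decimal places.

46.99 mm

At z = 1.35 mm: the r=7.5 cylinder contributes a regular 24-gon of circumradius 7.5 (perimeter = 2·24·7.500·sin(180°/24) = 46.99 mm); the cylinder at (4.5, 4) does not reach this height (z outside [6, 14]); Taking the first minus the rest: none of the subtracted shapes is present at this height, so the r=7.5 cylinder is unchanged — boundary = 46.99 mm. Overall, the cross-section is a single solid region. Total boundary length (outer) = 46.99 mm.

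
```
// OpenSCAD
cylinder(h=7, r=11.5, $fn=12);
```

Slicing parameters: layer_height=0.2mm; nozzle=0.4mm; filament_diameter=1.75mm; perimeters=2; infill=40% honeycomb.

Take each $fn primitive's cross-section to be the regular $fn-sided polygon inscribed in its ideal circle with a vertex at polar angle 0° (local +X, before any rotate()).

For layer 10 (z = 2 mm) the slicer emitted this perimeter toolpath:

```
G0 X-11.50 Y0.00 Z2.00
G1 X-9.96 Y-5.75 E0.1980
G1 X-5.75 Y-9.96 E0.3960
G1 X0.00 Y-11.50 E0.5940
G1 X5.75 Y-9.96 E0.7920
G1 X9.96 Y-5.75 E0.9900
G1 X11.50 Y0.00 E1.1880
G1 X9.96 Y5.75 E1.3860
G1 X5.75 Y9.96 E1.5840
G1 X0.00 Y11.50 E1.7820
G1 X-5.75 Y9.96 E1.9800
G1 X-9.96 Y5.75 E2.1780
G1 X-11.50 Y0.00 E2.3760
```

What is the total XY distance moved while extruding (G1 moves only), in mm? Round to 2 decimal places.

71.44 mm

Sum the Euclidean lengths of each G1 segment: total = 71.44 mm.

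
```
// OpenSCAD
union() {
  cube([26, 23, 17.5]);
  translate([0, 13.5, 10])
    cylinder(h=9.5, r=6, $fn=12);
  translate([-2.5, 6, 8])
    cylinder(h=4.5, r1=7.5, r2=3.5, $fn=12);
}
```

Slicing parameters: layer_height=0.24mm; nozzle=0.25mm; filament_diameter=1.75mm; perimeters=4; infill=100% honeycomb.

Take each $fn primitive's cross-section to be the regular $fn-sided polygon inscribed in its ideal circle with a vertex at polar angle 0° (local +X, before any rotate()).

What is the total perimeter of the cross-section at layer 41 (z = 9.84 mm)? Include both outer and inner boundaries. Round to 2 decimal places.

At z = 9.84 mm: the cube (footprint 26×23) is included at this height (perimeter 98.00 mm); the cylinder at (0, 13.5) is absent (z outside [10, 19.5]); the cone at (-2.5, 6): at t=0.409 of its height the radius interpolates to r₁+(r₂−r₁)t = 5.864, giving a regular 12-gon of that circumradius (perimeter = 2·12·5.864·sin(180°/12) = 36.43 mm); Combining (union): the regions partially overlap (shared area 23.94 mm²), so the edge portions inside another operand are dropped and the merged outline is re-measured after clipping — boundary = 111.00 mm. Overall, the cross-section is a single solid region. Total boundary length (outer) = 111.00 mm.

111.00 mm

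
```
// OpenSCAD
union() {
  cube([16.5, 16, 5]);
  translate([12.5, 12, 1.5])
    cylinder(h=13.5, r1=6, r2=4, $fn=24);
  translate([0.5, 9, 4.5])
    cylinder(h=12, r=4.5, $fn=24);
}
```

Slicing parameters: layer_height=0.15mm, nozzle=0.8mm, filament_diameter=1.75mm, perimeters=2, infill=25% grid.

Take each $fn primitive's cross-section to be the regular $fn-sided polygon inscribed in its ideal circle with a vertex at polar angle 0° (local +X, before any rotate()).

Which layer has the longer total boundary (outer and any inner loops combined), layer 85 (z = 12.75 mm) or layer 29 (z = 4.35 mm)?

Layer 85 (z = 12.75): the cube is absent (z outside [0, 5]); the cone at (12.5, 12) (r1=6→r2=4) has section circumradius 4.333 here — a regular 24-gon (perimeter = 2·24·4.333·sin(180°/24) = 27.15 mm); the r=4.5 cylinder at (0.5, 9) gives a regular 24-gon of circumradius 4.5 (constant along its height) (perimeter = 2·24·4.500·sin(180°/24) = 28.19 mm); Combining (union): the 2 present regions are separate (no shared area or edge), so areas and boundary lengths simply add and each stays a separate island — boundary = 55.34 mm. So its perimeter = 55.34 mm. Layer 29 (z = 4.35): the cube (footprint 16.5×16) is included at this height (perimeter 65.00 mm); the cone at (12.5, 12) (r1=6→r2=4) has section circumradius 5.578 here — a regular 24-gon (perimeter = 2·24·5.578·sin(180°/24) = 34.95 mm); the cylinder at (0.5, 9) is absent (z outside [4.5, 16.5]); Combining (union): the regions partially overlap (shared area 80.30 mm²), so the edge portions inside another operand are dropped and the merged outline is re-measured after clipping — boundary = 66.62 mm. So its perimeter = 66.62 mm. Layer 29 is larger (66.62 vs 55.34 mm).

layer 29 (z = 4.35 mm)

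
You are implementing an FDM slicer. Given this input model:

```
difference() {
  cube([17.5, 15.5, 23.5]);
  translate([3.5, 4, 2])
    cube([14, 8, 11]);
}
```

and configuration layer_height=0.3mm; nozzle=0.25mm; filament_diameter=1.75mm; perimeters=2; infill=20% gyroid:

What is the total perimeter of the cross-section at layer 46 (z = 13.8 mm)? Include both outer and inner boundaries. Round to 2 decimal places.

At z = 13.8 mm: the cube is present — its section is the full 17.5×15.5 rectangle (perimeter 66.00 mm); the cube at (3.5, 4) is absent (z outside [2, 13]); Taking the first minus the rest: none of the subtracted shapes is present at this height, so the 17.5×15.5 cube is unchanged — boundary = 66.00 mm. Overall, the cross-section is a single solid region. Total boundary length (outer) = 66.00 mm.

66.00 mm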